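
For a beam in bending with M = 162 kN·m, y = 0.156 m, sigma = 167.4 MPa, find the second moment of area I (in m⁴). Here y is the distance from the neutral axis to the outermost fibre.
Model: a beam in bending, so sigma = (M·y) / I.
Solve for I: I = (M·y) / sigma.
Convert to SI units:
  M = 162 kN·m = 162000 N·m
  sigma = 167.4 MPa = 1.674 × 10⁸ Pa
Substitute:
  I = (162000 × 0.156) / (1.674 × 10⁸)
  I = 0.000151 m⁴
Final answer: I = 0.000151 m⁴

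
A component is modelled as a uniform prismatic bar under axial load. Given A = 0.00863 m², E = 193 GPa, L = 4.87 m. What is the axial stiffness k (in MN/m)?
Model: a uniform prismatic bar under axial load, so k = (A·E) / L.
Convert to SI units:
  E = 193 GPa = 1.93 × 10¹¹ Pa
Substitute:
  k = (0.00863 × (1.93 × 10¹¹)) / 4.87
  k = 3.42 × 10⁸ N/m
Convert: k = 3.42 × 10⁸ N/m = 342 MN/m
Final answer: k = 342 MN/m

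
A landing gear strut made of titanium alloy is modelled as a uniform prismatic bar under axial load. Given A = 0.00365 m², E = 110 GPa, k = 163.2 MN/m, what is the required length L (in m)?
Model: a uniform prismatic bar under axial load, so k = (A·E) / L.
Solve for L: L = (A·E) / k.
Convert to SI units:
  E = 110 GPa = 1.1 × 10¹¹ Pa
  k = 163.2 MN/m = 1.632 × 10⁸ N/m
Substitute:
  L = (0.00365 × (1.1 × 10¹¹)) / (1.632 × 10⁸)
  L = 2.46 m
Final answer: L = 2.46 m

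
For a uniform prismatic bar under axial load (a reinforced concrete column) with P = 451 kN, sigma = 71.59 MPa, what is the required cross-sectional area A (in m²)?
Model: a uniform prismatic bar under axial load, so sigma = P / A.
Solve for A: A = P / sigma.
Convert to SI units:
  P = 451 kN = 451000 N
  sigma = 71.59 MPa = 7.159 × 10⁷ Pa
Substitute:
  A = 451000 / (7.159 × 10⁷)
  A = 0.0063 m²
Final answer: A = 0.0063 m²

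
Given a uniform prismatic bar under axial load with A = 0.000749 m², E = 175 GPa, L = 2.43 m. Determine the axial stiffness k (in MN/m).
Model: a uniform prismatic bar under axial load, so k = (A·E) / L.
Convert to SI units:
  E = 175 GPa = 1.75 × 10¹¹ Pa
Substitute:
  k = (0.000749 × (1.75 × 10¹¹)) / 2.43
  k = 5.394 × 10⁷ N/m
Convert: k = 5.394 × 10⁷ N/m = 53.94 MN/m
Final answer: k = 53.94 MN/m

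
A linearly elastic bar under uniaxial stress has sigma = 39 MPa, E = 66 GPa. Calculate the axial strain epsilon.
Model: a linearly elastic bar under uniaxial stress, so epsilon = sigma / E.
Convert to SI units:
  sigma = 39 MPa = 3.9 × 10⁷ Pa
  E = 66 GPa = 6.6 × 10¹⁰ Pa
Substitute:
  epsilon = (3.9 × 10⁷) / (6.6 × 10¹⁰)
  epsilon = 0.0005909
Final answer: epsilon = 0.0005909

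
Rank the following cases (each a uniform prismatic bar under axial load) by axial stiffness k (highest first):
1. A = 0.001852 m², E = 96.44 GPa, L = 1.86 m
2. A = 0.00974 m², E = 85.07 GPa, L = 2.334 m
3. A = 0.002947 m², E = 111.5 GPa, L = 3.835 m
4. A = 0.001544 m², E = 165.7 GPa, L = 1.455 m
Model: a uniform prismatic bar under axial load, so k = (A·E) / L (SI units).
  Case 1: k = (0.001852 × (9.644 × 10¹⁰)) / 1.86 = 9.603 × 10⁷ N/m = 96.03 MN/m
  Case 2: k = (0.00974 × (8.507 × 10¹⁰)) / 2.334 = 3.55 × 10⁸ N/m = 355 MN/m
  Case 3: k = (0.002947 × (1.115 × 10¹¹)) / 3.835 = 8.568 × 10⁷ N/m = 85.68 MN/m
  Case 4: k = (0.001544 × (1.657 × 10¹¹)) / 1.455 = 1.758 × 10⁸ N/m = 175.8 MN/m
Ordering: 355 MN/m (case 2) > 175.8 MN/m (case 4) > 96.03 MN/m (case 1) > 85.68 MN/m (case 3)
Final answer: 2, 4, 1, 3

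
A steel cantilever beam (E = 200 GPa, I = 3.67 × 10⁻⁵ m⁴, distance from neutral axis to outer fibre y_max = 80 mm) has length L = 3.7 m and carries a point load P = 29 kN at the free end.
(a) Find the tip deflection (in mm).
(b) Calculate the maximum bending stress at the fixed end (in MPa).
(a) Tip deflection of a cantilever with an end point load: δ = P·L^3 / (3·E·I). Convert P = 29 kN = 29000 N, E = 200 GPa = 2 × 10¹¹ Pa.
  δ = (29000 × 3.7^3) / (3 × (2 × 10¹¹) × (3.67 × 10⁻⁵)) = 0.06671 m = 66.71 mm
(b) Maximum bending moment at the fixed end: M = P·L = 29000 × 3.7 = 107300 N·m. Convert y_max = 80 mm = 0.08 m.
  σ = M·y_max / I = (107300 × 0.08) / (3.67 × 10⁻⁵) = 2.339 × 10⁸ Pa = 233.9 MPa
Final answer: (a) δ = 66.71 mm, (b) σ = 233.9 MPa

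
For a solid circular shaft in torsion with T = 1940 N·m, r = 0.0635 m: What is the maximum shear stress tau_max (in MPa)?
Model: a solid circular shaft in torsion, so tau_max = (2·T) / (π·r^3).
Substitute:
  tau_max = (2 × 1940) / (π × 0.0635^3)
  tau_max = 4.823 × 10⁶ Pa
Convert: tau_max = 4.823 × 10⁶ Pa = 4.823 MPa
Final answer: tau_max = 4.823 MPa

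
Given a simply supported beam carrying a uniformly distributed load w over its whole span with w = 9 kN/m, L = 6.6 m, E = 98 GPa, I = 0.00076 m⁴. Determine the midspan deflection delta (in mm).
Model: a simply supported beam carrying a uniformly distributed load w over its whole span, so delta = (5·w·L^4) / (384·E·I).
Convert to SI units:
  w = 9 kN/m = 9000 N/m
  E = 98 GPa = 9.8 × 10¹⁰ Pa
Substitute:
  delta = (5 × 9000 × 6.6^4) / (384 × (9.8 × 10¹⁰) × 0.00076)
  delta = 0.002986 m
Convert: delta = 0.002986 m = 2.986 mm
Final answer: delta = 2.986 mm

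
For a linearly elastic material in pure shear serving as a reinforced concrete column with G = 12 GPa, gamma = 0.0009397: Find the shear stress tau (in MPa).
Model: a linearly elastic material in pure shear, so tau = G·gamma.
Convert to SI units:
  G = 12 GPa = 1.2 × 10¹⁰ Pa
Substitute:
  tau = (1.2 × 10¹⁰) × 0.0009397
  tau = 1.128 × 10⁷ Pa
Convert: tau = 1.128 × 10⁷ Pa = 11.28 MPa
Final answer: tau = 11.28 MPa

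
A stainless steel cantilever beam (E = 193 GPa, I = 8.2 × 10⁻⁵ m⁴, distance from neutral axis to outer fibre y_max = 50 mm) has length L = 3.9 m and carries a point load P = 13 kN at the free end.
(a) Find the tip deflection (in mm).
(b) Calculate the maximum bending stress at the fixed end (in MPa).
(a) Tip deflection of a cantilever with an end point load: δ = P·L^3 / (3·E·I). Convert P = 13 kN = 13000 N, E = 193 GPa = 1.93 × 10¹¹ Pa.
  δ = (13000 × 3.9^3) / (3 × (1.93 × 10¹¹) × (8.2 × 10⁻⁵)) = 0.01624 m = 16.24 mm
(b) Maximum bending moment at the fixed end: M = P·L = 13000 × 3.9 = 50700 N·m. Convert y_max = 50 mm = 0.05 m.
  σ = M·y_max / I = (50700 × 0.05) / (8.2 × 10⁻⁵) = 3.091 × 10⁷ Pa = 30.91 MPa
Final answer: (a) δ = 16.24 mm, (b) σ = 30.91 MPa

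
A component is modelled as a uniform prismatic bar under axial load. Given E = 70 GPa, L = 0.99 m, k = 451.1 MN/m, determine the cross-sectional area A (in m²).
Model: a uniform prismatic bar under axial load, so k = (A·E) / L.
Solve for A: A = (k·L) / E.
Convert to SI units:
  E = 70 GPa = 7 × 10¹⁰ Pa
  k = 451.1 MN/m = 4.511 × 10⁸ N/m
Substitute:
  A = ((4.511 × 10⁸) × 0.99) / (7 × 10¹⁰)
  A = 0.00638 m²
Final answer: A = 0.00638 m²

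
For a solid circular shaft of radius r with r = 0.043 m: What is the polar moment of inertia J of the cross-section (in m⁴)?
Model: a solid circular shaft of radius r, so J = (π·r^4) / 2.
Substitute:
  J = (π × 0.043^4) / 2
  J = 5.37 × 10⁻⁶ m⁴
Final answer: J = 5.37 × 10⁻⁶ m⁴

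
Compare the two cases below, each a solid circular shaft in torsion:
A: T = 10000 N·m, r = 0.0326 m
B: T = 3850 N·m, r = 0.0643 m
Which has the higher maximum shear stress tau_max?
Model: a solid circular shaft in torsion, so tau_max = (2·T) / (π·r^3) (SI units).
  A: tau_max = (2 × 10000) / (π × 0.0326^3) = 1.837 × 10⁸ Pa = 183.7 MPa
  B: tau_max = (2 × 3850) / (π × 0.0643^3) = 9.22 × 10⁶ Pa = 9.22 MPa
183.7 MPa > 9.22 MPa, so A is larger.
Final answer: A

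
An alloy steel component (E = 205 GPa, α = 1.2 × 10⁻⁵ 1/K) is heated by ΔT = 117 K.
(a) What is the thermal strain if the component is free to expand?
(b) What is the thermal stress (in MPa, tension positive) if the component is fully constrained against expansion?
(a) Free thermal strain ε_th = α·ΔT = (1.2 × 10⁻⁵) × 117 = 0.001404
(b) Fully constrained, the expansion is suppressed, so σ = -E·α·ΔT. Convert E = 205 GPa = 2.05 × 10¹¹ Pa.
  σ = -(2.05 × 10¹¹) × (1.2 × 10⁻⁵) × 117 = -2.878 × 10⁸ Pa = -287.8 MPa (compressive)
Final answer: (a) ε_th = 0.001404, (b) σ = -287.8 MPa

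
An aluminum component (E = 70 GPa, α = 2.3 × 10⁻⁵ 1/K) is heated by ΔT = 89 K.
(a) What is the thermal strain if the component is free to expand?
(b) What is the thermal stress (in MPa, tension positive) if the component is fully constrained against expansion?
(a) Free thermal strain ε_th = α·ΔT = (2.3 × 10⁻⁵) × 89 = 0.002047
(b) Fully constrained, the expansion is suppressed, so σ = -E·α·ΔT. Convert E = 70 GPa = 7 × 10¹⁰ Pa.
  σ = -(7 × 10¹⁰) × (2.3 × 10⁻⁵) × 89 = -1.433 × 10⁸ Pa = -143.3 MPa (compressive)
Final answer: (a) ε_th = 0.002047, (b) σ = -143.3 MPa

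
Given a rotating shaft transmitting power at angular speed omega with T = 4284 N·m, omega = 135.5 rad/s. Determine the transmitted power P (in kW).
Model: a rotating shaft transmitting power at angular speed omega, so P = T·omega.
Substitute:
  P = 4284 × 135.5
  P = 580500 W
Convert: P = 580500 W = 580.5 kW
Final answer: P = 580.5 kW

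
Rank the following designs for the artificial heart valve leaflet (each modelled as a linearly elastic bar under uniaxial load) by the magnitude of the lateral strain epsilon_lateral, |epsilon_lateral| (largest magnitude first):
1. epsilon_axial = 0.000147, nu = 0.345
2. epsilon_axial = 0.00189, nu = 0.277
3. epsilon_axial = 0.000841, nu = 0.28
Model: a linearly elastic bar under uniaxial load, so epsilon_lateral = -nu·epsilon_axial (SI units).
  Case 1: epsilon_lateral = -(0.345 × 0.000147) = -5.071 × 10⁻⁵
  Case 2: epsilon_lateral = -(0.277 × 0.00189) = -0.0005235
  Case 3: epsilon_lateral = -(0.28 × 0.000841) = -0.0002355
Ordering by |epsilon_lateral|: 0.0005235 (case 2) > 0.0002355 (case 3) > 5.071 × 10⁻⁵ (case 1)
Final answer: 2, 3, 1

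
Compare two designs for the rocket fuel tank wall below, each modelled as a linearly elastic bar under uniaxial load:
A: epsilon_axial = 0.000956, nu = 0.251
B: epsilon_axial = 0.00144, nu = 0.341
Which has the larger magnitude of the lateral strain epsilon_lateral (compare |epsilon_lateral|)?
Model: a linearly elastic bar under uniaxial load, so epsilon_lateral = -nu·epsilon_axial (SI units).
  A: epsilon_lateral = -(0.251 × 0.000956) = -0.00024
  B: epsilon_lateral = -(0.341 × 0.00144) = -0.000491
|epsilon_lateral|: A = 0.00024, B = 0.000491, so B is larger in magnitude.
Final answer: B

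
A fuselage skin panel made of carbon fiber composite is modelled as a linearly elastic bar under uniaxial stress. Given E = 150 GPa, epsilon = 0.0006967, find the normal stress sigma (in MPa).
Model: a linearly elastic bar under uniaxial stress, so epsilon = sigma / E.
Solve for sigma: sigma = epsilon·E.
Convert to SI units:
  E = 150 GPa = 1.5 × 10¹¹ Pa
Substitute:
  sigma = 0.0006967 × (1.5 × 10¹¹)
  sigma = 1.045 × 10⁸ Pa
Convert: sigma = 1.045 × 10⁸ Pa = 104.5 MPa
Final answer: sigma = 104.5 MPa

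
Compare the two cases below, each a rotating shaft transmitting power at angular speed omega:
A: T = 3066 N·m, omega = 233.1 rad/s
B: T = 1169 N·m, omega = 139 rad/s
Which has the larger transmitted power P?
Model: a rotating shaft transmitting power at angular speed omega, so P = T·omega (SI units).
  A: P = 3066 × 233.1 = 714700 W = 714.7 kW
  B: P = 1169 × 139 = 162500 W = 162.5 kW
714.7 kW > 162.5 kW, so A is larger.
Final answer: A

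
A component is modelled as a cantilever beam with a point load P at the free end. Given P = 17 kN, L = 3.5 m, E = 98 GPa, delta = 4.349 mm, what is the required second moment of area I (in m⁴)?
Model: a cantilever beam with a point load P at the free end, so delta = (P·L^3) / (3·E·I).
Solve for I: I = (P·L^3) / (3·delta·E).
Convert to SI units:
  P = 17 kN = 17000 N
  E = 98 GPa = 9.8 × 10¹⁰ Pa
  delta = 4.349 mm = 0.004349 m
Substitute:
  I = (17000 × 3.5^3) / (3 × 0.004349 × (9.8 × 10¹⁰))
  I = 0.0005701 m⁴
Final answer: I = 0.0005701 m⁴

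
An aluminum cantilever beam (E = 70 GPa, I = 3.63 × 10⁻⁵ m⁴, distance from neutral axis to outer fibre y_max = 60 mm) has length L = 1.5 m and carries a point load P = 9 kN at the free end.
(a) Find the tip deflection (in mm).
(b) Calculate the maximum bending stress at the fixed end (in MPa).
(a) Tip deflection of a cantilever with an end point load: δ = P·L^3 / (3·E·I). Convert P = 9 kN = 9000 N, E = 70 GPa = 7 × 10¹⁰ Pa.
  δ = (9000 × 1.5^3) / (3 × (7 × 10¹⁰) × (3.63 × 10⁻⁵)) = 0.003985 m = 3.985 mm
(b) Maximum bending moment at the fixed end: M = P·L = 9000 × 1.5 = 13500 N·m. Convert y_max = 60 mm = 0.06 m.
  σ = M·y_max / I = (13500 × 0.06) / (3.63 × 10⁻⁵) = 2.231 × 10⁷ Pa = 22.31 MPa
Final answer: (a) δ = 3.985 mm, (b) σ = 22.31 MPa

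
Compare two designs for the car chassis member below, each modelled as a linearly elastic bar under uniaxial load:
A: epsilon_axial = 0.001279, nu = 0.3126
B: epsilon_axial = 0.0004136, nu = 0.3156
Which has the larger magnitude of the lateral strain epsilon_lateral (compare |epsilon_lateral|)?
Model: a linearly elastic bar under uniaxial load, so epsilon_lateral = -nu·epsilon_axial (SI units).
  A: epsilon_lateral = -(0.3126 × 0.001279) = -0.0003998
  B: epsilon_lateral = -(0.3156 × 0.0004136) = -0.0001305
|epsilon_lateral|: A = 0.0003998, B = 0.0001305, so A is larger in magnitude.
Final answer: A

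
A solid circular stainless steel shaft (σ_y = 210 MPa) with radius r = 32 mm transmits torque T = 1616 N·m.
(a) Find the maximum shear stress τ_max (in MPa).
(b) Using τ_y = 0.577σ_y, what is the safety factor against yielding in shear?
(a) For a solid circular shaft, τ_max = T·r/J with J = π·r^4/2, i.e. τ_max = 2·T / (π·r^3). Convert r = 32 mm = 0.032 m.
  τ_max = (2 × 1616) / (π × 0.032^3) = 3.14 × 10⁷ Pa = 31.4 MPa
(b) τ_y = 0.577 × 210 = 121.17 MPa
  SF = τ_y/τ_max = 121.17 / 31.4 = 3.859
Final answer: (a) τ_max = 31.4 MPa, (b) SF = 3.859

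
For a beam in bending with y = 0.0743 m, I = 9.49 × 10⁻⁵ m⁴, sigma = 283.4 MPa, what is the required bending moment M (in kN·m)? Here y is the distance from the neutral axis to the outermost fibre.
Model: a beam in bending, so sigma = (M·y) / I.
Solve for M: M = (sigma·I) / y.
Convert to SI units:
  sigma = 283.4 MPa = 2.834 × 10⁸ Pa
Substitute:
  M = ((2.834 × 10⁸) × (9.49 × 10⁻⁵)) / 0.0743
  M = 362000 N·m
Convert: M = 362000 N·m = 362 kN·m
Final answer: M = 362 kN·m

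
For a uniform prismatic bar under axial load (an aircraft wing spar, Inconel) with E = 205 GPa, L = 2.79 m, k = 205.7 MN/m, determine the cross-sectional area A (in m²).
Model: a uniform prismatic bar under axial load, so k = (A·E) / L.
Solve for A: A = (k·L) / E.
Convert to SI units:
  E = 205 GPa = 2.05 × 10¹¹ Pa
  k = 205.7 MN/m = 2.057 × 10⁸ N/m
Substitute:
  A = ((2.057 × 10⁸) × 2.79) / (2.05 × 10¹¹)
  A = 0.0028 m²
Final answer: A = 0.0028 m²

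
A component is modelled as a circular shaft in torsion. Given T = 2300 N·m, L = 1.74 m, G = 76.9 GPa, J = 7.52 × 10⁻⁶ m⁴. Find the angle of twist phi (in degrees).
Model: a circular shaft in torsion, so phi = (T·L) / (G·J).
Convert to SI units:
  G = 76.9 GPa = 7.69 × 10¹⁰ Pa
Substitute:
  phi = (2300 × 1.74) / ((7.69 × 10¹⁰) × (7.52 × 10⁻⁶))
  phi = 0.00692 rad
Convert to degrees: phi = 0.00692 × 180/π = 0.3965°
Final answer: phi = 0.3965°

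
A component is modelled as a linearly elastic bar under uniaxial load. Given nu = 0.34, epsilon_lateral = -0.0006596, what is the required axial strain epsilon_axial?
Model: a linearly elastic bar under uniaxial load, so epsilon_lateral = -nu·epsilon_axial.
Solve for epsilon_axial: epsilon_axial = -epsilon_lateral / nu.
Substitute:
  epsilon_axial = -(-0.0006596) / 0.34
  epsilon_axial = 0.00194
Final answer: epsilon_axial = 0.00194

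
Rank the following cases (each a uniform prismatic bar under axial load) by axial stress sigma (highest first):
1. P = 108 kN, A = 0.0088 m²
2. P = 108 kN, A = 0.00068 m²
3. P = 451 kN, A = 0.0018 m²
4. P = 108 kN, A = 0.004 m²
Model: a uniform prismatic bar under axial load, so sigma = P / A (SI units).
  Case 1: sigma = 108000 / 0.0088 = 1.227 × 10⁷ Pa = 12.27 MPa
  Case 2: sigma = 108000 / 0.00068 = 1.588 × 10⁸ Pa = 158.8 MPa
  Case 3: sigma = 451000 / 0.0018 = 2.506 × 10⁸ Pa = 250.6 MPa
  Case 4: sigma = 108000 / 0.004 = 2.7 × 10⁷ Pa = 27 MPa
Ordering: 250.6 MPa (case 3) > 158.8 MPa (case 2) > 27 MPa (case 4) > 12.27 MPa (case 1)
Final answer: 3, 2, 4, 1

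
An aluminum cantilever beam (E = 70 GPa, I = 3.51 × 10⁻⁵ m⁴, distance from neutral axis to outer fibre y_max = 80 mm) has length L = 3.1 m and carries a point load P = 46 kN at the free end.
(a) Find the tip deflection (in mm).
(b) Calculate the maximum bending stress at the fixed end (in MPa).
(a) Tip deflection of a cantilever with an end point load: δ = P·L^3 / (3·E·I). Convert P = 46 kN = 46000 N, E = 70 GPa = 7 × 10¹⁰ Pa.
  δ = (46000 × 3.1^3) / (3 × (7 × 10¹⁰) × (3.51 × 10⁻⁵)) = 0.1859 m = 185.9 mm
(b) Maximum bending moment at the fixed end: M = P·L = 46000 × 3.1 = 142600 N·m. Convert y_max = 80 mm = 0.08 m.
  σ = M·y_max / I = (142600 × 0.08) / (3.51 × 10⁻⁵) = 3.25 × 10⁸ Pa = 325 MPa
Final answer: (a) δ = 185.9 mm, (b) σ = 325 MPa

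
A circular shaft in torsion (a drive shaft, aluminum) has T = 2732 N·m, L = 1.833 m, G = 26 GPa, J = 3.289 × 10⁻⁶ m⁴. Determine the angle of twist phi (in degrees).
Model: a circular shaft in torsion, so phi = (T·L) / (G·J).
Convert to SI units:
  G = 26 GPa = 2.6 × 10¹⁰ Pa
Substitute:
  phi = (2732 × 1.833) / ((2.6 × 10¹⁰) × (3.289 × 10⁻⁶))
  phi = 0.05856 rad
Convert to degrees: phi = 0.05856 × 180/π = 3.355°
Final answer: phi = 3.355°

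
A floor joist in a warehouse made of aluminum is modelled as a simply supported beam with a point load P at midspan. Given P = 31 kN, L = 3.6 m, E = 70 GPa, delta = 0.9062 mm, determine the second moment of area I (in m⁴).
Model: a simply supported beam with a point load P at midspan, so delta = (P·L^3) / (48·E·I).
Solve for I: I = (P·L^3) / (48·delta·E).
Convert to SI units:
  P = 31 kN = 31000 N
  E = 70 GPa = 7 × 10¹⁰ Pa
  delta = 0.9062 mm = 0.0009062 m
Substitute:
  I = (31000 × 3.6^3) / (48 × 0.0009062 × (7 × 10¹⁰))
  I = 0.000475 m⁴
Final answer: I = 0.000475 m⁴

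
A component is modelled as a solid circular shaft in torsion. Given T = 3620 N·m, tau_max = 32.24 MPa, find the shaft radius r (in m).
Model: a solid circular shaft in torsion, so tau_max = (2·T) / (π·r^3).
Solve for r: r = ((2·T) / (π·tau_max))^(1/3).
Convert to SI units:
  tau_max = 32.24 MPa = 3.224 × 10⁷ Pa
Substitute:
  r = ((2 × 3620) / (π × (3.224 × 10⁷)))^(1/3)
  r = 0.0415 m
Final answer: r = 0.0415 m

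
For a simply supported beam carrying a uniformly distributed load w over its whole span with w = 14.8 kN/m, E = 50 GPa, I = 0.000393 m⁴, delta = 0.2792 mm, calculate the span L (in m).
Model: a simply supported beam carrying a uniformly distributed load w over its whole span, so delta = (5·w·L^4) / (384·E·I).
Solve for L: L = ((384·delta·E·I) / (5·w))^(1/4).
Convert to SI units:
  w = 14.8 kN/m = 14800 N/m
  E = 50 GPa = 5 × 10¹⁰ Pa
  delta = 0.2792 mm = 0.0002792 m
Substitute:
  L = ((384 × 0.0002792 × (5 × 10¹⁰) × 0.000393) / (5 × 14800))^(1/4)
  L = 2.31 m
Final answer: L = 2.31 m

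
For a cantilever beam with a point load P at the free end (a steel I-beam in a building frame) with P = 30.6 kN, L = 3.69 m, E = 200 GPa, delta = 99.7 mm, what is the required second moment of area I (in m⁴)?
Model: a cantilever beam with a point load P at the free end, so delta = (P·L^3) / (3·E·I).
Solve for I: I = (P·L^3) / (3·delta·E).
Convert to SI units:
  P = 30.6 kN = 30600 N
  E = 200 GPa = 2 × 10¹¹ Pa
  delta = 99.7 mm = 0.0997 m
Substitute:
  I = (30600 × 3.69^3) / (3 × 0.0997 × (2 × 10¹¹))
  I = 2.57 × 10⁻⁵ m⁴
Final answer: I = 2.57 × 10⁻⁵ m⁴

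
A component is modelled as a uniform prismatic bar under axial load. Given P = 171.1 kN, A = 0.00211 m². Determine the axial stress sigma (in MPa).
Model: a uniform prismatic bar under axial load, so sigma = P / A.
Convert to SI units:
  P = 171.1 kN = 171100 N
Substitute:
  sigma = 171100 / 0.00211
  sigma = 8.109 × 10⁷ Pa
Convert: sigma = 8.109 × 10⁷ Pa = 81.09 MPa
Final answer: sigma = 81.09 MPa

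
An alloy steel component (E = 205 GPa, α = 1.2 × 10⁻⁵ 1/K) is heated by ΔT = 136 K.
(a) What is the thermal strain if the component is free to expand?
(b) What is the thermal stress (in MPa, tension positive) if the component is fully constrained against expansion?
(a) Free thermal strain ε_th = α·ΔT = (1.2 × 10⁻⁵) × 136 = 0.001632
(b) Fully constrained, the expansion is suppressed, so σ = -E·α·ΔT. Convert E = 205 GPa = 2.05 × 10¹¹ Pa.
  σ = -(2.05 × 10¹¹) × (1.2 × 10⁻⁵) × 136 = -3.346 × 10⁸ Pa = -334.6 MPa (compressive)
Final answer: (a) ε_th = 0.001632, (b) σ = -334.6 MPa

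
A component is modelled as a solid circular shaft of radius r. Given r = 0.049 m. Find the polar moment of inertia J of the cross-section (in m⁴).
Model: a solid circular shaft of radius r, so J = (π·r^4) / 2.
Substitute:
  J = (π × 0.049^4) / 2
  J = 9.055 × 10⁻⁶ m⁴
Final answer: J = 9.055 × 10⁻⁶ m⁴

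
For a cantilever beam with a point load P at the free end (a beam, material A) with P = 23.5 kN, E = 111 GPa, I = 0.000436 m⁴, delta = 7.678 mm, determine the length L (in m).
Model: a cantilever beam with a point load P at the free end, so delta = (P·L^3) / (3·E·I).
Solve for L: L = ((3·delta·E·I) / P)^(1/3).
Convert to SI units:
  P = 23.5 kN = 23500 N
  E = 111 GPa = 1.11 × 10¹¹ Pa
  delta = 7.678 mm = 0.007678 m
Substitute:
  L = ((3 × 0.007678 × (1.11 × 10¹¹) × 0.000436) / 23500)^(1/3)
  L = 3.62 m
Final answer: L = 3.62 m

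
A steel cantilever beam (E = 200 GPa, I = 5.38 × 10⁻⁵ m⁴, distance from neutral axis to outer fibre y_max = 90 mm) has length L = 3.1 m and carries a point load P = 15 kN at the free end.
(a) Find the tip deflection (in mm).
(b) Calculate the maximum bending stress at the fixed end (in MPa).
(a) Tip deflection of a cantilever with an end point load: δ = P·L^3 / (3·E·I). Convert P = 15 kN = 15000 N, E = 200 GPa = 2 × 10¹¹ Pa.
  δ = (15000 × 3.1^3) / (3 × (2 × 10¹¹) × (5.38 × 10⁻⁵)) = 0.01384 m = 13.84 mm
(b) Maximum bending moment at the fixed end: M = P·L = 15000 × 3.1 = 46500 N·m. Convert y_max = 90 mm = 0.09 m.
  σ = M·y_max / I = (46500 × 0.09) / (5.38 × 10⁻⁵) = 7.779 × 10⁷ Pa = 77.79 MPa
Final answer: (a) δ = 13.84 mm, (b) σ = 77.79 MPa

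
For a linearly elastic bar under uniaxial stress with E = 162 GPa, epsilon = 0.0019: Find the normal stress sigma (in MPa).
Model: a linearly elastic bar under uniaxial stress, so sigma = E·epsilon.
Convert to SI units:
  E = 162 GPa = 1.62 × 10¹¹ Pa
Substitute:
  sigma = (1.62 × 10¹¹) × 0.0019
  sigma = 3.078 × 10⁸ Pa
Convert: sigma = 3.078 × 10⁸ Pa = 307.8 MPa
Final answer: sigma = 307.8 MPa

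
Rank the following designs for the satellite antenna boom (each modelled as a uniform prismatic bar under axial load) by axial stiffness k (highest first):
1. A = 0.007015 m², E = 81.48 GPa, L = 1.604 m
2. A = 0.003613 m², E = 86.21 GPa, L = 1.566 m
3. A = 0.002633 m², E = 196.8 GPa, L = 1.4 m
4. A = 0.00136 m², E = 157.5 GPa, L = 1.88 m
Model: a uniform prismatic bar under axial load, so k = (A·E) / L (SI units).
  Case 1: k = (0.007015 × (8.148 × 10¹⁰)) / 1.604 = 3.563 × 10⁸ N/m = 356.3 MN/m
  Case 2: k = (0.003613 × (8.621 × 10¹⁰)) / 1.566 = 1.989 × 10⁸ N/m = 198.9 MN/m
  Case 3: k = (0.002633 × (1.968 × 10¹¹)) / 1.4 = 3.701 × 10⁸ N/m = 370.1 MN/m
  Case 4: k = (0.00136 × (1.575 × 10¹¹)) / 1.88 = 1.139 × 10⁸ N/m = 113.9 MN/m
Ordering: 370.1 MN/m (case 3) > 356.3 MN/m (case 1) > 198.9 MN/m (case 2) > 113.9 MN/m (case 4)
Final answer: 3, 1, 2, 4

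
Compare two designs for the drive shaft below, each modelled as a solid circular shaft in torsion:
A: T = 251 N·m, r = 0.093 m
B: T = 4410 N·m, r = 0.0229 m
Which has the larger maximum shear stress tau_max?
Model: a solid circular shaft in torsion, so tau_max = (2·T) / (π·r^3) (SI units).
  A: tau_max = (2 × 251) / (π × 0.093^3) = 198700 Pa = 0.1987 MPa
  B: tau_max = (2 × 4410) / (π × 0.0229^3) = 2.338 × 10⁸ Pa = 233.8 MPa
233.8 MPa > 0.1987 MPa, so B is larger.
Final answer: B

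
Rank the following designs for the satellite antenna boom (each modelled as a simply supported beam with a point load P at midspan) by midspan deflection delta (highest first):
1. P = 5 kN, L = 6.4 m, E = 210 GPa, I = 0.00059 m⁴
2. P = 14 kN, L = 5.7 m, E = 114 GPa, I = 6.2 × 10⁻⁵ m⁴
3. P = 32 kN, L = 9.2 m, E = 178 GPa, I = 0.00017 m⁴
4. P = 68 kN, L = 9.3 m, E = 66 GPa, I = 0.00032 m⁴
Model: a simply supported beam with a point load P at midspan, so delta = (P·L^3) / (48·E·I) (SI units).
  Case 1: delta = (5000 × 6.4^3) / (48 × (2.1 × 10¹¹) × 0.00059) = 0.0002204 m = 0.2204 mm
  Case 2: delta = (14000 × 5.7^3) / (48 × (1.14 × 10¹¹) × (6.2 × 10⁻⁵)) = 0.007642 m = 7.642 mm
  Case 3: delta = (32000 × 9.2^3) / (48 × (1.78 × 10¹¹) × 0.00017) = 0.01716 m = 17.16 mm
  Case 4: delta = (68000 × 9.3^3) / (48 × (6.6 × 10¹⁰) × 0.00032) = 0.05395 m = 53.95 mm
Ordering: 53.95 mm (case 4) > 17.16 mm (case 3) > 7.642 mm (case 2) > 0.2204 mm (case 1)
Final answer: 4, 3, 2, 1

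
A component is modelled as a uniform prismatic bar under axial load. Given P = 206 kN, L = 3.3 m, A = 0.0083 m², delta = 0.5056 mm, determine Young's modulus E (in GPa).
Model: a uniform prismatic bar under axial load, so delta = (P·L) / (A·E).
Solve for E: E = (P·L) / (delta·A).
Convert to SI units:
  P = 206 kN = 206000 N
  delta = 0.5056 mm = 0.0005056 m
Substitute:
  E = (206000 × 3.3) / (0.0005056 × 0.0083)
  E = 1.62 × 10¹¹ Pa
Convert: E = 1.62 × 10¹¹ Pa = 162 GPa
Final answer: E = 162 GPa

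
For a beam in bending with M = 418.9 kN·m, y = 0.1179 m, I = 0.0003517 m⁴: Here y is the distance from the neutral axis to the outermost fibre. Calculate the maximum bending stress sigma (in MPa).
Model: a beam in bending, so sigma = (M·y) / I.
Convert to SI units:
  M = 418.9 kN·m = 418900 N·m
Substitute:
  sigma = (418900 × 0.1179) / 0.0003517
  sigma = 1.404 × 10⁸ Pa
Convert: sigma = 1.404 × 10⁸ Pa = 140.4 MPa
Final answer: sigma = 140.4 MPa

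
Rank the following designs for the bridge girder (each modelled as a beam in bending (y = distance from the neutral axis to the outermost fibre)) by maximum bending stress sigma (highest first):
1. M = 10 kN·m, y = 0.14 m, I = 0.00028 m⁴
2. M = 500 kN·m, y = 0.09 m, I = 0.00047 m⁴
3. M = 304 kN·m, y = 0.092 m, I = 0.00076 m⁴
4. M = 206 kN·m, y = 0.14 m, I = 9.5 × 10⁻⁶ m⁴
Model: a beam in bending (y = distance from the neutral axis to the outermost fibre), so sigma = (M·y) / I (SI units).
  Case 1: sigma = (10000 × 0.14) / 0.00028 = 5 × 10⁶ Pa = 5 MPa
  Case 2: sigma = (500000 × 0.09) / 0.00047 = 9.574 × 10⁷ Pa = 95.74 MPa
  Case 3: sigma = (304000 × 0.092) / 0.00076 = 3.68 × 10⁷ Pa = 36.8 MPa
  Case 4: sigma = (206000 × 0.14) / (9.5 × 10⁻⁶) = 3.036 × 10⁹ Pa = 3036 MPa
Ordering: 3036 MPa (case 4) > 95.74 MPa (case 2) > 36.8 MPa (case 3) > 5 MPa (case 1)
Final answer: 4, 2, 3, 1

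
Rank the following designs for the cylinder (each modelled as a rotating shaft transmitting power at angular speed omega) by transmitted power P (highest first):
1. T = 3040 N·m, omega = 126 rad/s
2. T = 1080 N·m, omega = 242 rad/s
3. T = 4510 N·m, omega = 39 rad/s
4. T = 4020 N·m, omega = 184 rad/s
Model: a rotating shaft transmitting power at angular speed omega, so P = T·omega (SI units).
  Case 1: P = 3040 × 126 = 383000 W = 383 kW
  Case 2: P = 1080 × 242 = 261400 W = 261.4 kW
  Case 3: P = 4510 × 39 = 175900 W = 175.9 kW
  Case 4: P = 4020 × 184 = 739700 W = 739.7 kW
Ordering: 739.7 kW (case 4) > 383 kW (case 1) > 261.4 kW (case 2) > 175.9 kW (case 3)
Final answer: 4, 1, 2, 3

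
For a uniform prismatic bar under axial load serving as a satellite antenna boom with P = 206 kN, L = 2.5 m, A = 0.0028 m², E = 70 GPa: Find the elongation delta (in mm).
Model: a uniform prismatic bar under axial load, so delta = (P·L) / (A·E).
Convert to SI units:
  P = 206 kN = 206000 N
  E = 70 GPa = 7 × 10¹⁰ Pa
Substitute:
  delta = (206000 × 2.5) / (0.0028 × (7 × 10¹⁰))
  delta = 0.002628 m
Convert: delta = 0.002628 m = 2.628 mm
Final answer: delta = 2.628 mm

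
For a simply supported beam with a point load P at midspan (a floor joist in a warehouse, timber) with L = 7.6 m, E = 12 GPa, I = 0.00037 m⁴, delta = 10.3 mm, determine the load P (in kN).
Model: a simply supported beam with a point load P at midspan, so delta = (P·L^3) / (48·E·I).
Solve for P: P = (48·delta·E·I) / L^3.
Convert to SI units:
  E = 12 GPa = 1.2 × 10¹⁰ Pa
  delta = 10.3 mm = 0.0103 m
Substitute:
  P = (48 × 0.0103 × (1.2 × 10¹⁰) × 0.00037) / 7.6^3
  P = 5001 N
Convert: P = 5001 N = 5.001 kN
Final answer: P = 5.001 kN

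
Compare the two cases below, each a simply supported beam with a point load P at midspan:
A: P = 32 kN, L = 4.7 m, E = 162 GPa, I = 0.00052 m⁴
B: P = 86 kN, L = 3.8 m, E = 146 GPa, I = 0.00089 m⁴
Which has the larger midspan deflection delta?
Model: a simply supported beam with a point load P at midspan, so delta = (P·L^3) / (48·E·I) (SI units).
  A: delta = (32000 × 4.7^3) / (48 × (1.62 × 10¹¹) × 0.00052) = 0.0008216 m = 0.8216 mm
  B: delta = (86000 × 3.8^3) / (48 × (1.46 × 10¹¹) × 0.00089) = 0.0007566 m = 0.7566 mm
0.8216 mm > 0.7566 mm, so A is larger.
Final answer: A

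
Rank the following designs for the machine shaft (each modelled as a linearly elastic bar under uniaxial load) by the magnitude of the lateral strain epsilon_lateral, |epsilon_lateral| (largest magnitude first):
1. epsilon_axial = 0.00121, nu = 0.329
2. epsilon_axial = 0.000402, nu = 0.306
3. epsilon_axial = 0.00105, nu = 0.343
Model: a linearly elastic bar under uniaxial load, so epsilon_lateral = -nu·epsilon_axial (SI units).
  Case 1: epsilon_lateral = -(0.329 × 0.00121) = -0.0003981
  Case 2: epsilon_lateral = -(0.306 × 0.000402) = -0.000123
  Case 3: epsilon_lateral = -(0.343 × 0.00105) = -0.0003601
Ordering by |epsilon_lateral|: 0.0003981 (case 1) > 0.0003601 (case 3) > 0.000123 (case 2)
Final answer: 1, 3, 2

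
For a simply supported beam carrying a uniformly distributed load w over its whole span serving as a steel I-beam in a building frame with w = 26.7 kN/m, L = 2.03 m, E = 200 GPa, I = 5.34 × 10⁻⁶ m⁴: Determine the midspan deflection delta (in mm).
Model: a simply supported beam carrying a uniformly distributed load w over its whole span, so delta = (5·w·L^4) / (384·E·I).
Convert to SI units:
  w = 26.7 kN/m = 26700 N/m
  E = 200 GPa = 2 × 10¹¹ Pa
Substitute:
  delta = (5 × 26700 × 2.03^4) / (384 × (2 × 10¹¹) × (5.34 × 10⁻⁶))
  delta = 0.005528 m
Convert: delta = 0.005528 m = 5.528 mm
Final answer: delta = 5.528 mm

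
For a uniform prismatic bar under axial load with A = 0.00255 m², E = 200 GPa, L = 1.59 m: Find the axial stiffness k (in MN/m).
Model: a uniform prismatic bar under axial load, so k = (A·E) / L.
Convert to SI units:
  E = 200 GPa = 2 × 10¹¹ Pa
Substitute:
  k = (0.00255 × (2 × 10¹¹)) / 1.59
  k = 3.208 × 10⁸ N/m
Convert: k = 3.208 × 10⁸ N/m = 320.8 MN/m
Final answer: k = 320.8 MN/m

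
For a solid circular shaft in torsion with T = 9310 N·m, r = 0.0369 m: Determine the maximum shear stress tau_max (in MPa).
Model: a solid circular shaft in torsion, so tau_max = (2·T) / (π·r^3).
Substitute:
  tau_max = (2 × 9310) / (π × 0.0369^3)
  tau_max = 1.18 × 10⁸ Pa
Convert: tau_max = 1.18 × 10⁸ Pa = 118 MPa
Final answer: tau_max = 118 MPa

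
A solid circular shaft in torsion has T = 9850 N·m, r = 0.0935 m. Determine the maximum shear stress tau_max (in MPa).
Model: a solid circular shaft in torsion, so tau_max = (2·T) / (π·r^3).
Substitute:
  tau_max = (2 × 9850) / (π × 0.0935^3)
  tau_max = 7.672 × 10⁶ Pa
Convert: tau_max = 7.672 × 10⁶ Pa = 7.672 MPa
Final answer: tau_max = 7.672 MPa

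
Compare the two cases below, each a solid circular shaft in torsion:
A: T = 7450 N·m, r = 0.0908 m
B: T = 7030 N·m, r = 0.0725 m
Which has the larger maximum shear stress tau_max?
Model: a solid circular shaft in torsion, so tau_max = (2·T) / (π·r^3) (SI units).
  A: tau_max = (2 × 7450) / (π × 0.0908^3) = 6.335 × 10⁶ Pa = 6.335 MPa
  B: tau_max = (2 × 7030) / (π × 0.0725^3) = 1.174 × 10⁷ Pa = 11.74 MPa
11.74 MPa > 6.335 MPa, so B is larger.
Final answer: B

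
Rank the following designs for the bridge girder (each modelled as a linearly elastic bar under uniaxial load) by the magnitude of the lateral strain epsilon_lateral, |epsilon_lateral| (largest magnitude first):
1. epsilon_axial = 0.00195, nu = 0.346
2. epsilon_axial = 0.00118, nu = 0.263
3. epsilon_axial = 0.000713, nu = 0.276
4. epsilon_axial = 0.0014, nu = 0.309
Model: a linearly elastic bar under uniaxial load, so epsilon_lateral = -nu·epsilon_axial (SI units).
  Case 1: epsilon_lateral = -(0.346 × 0.00195) = -0.0006747
  Case 2: epsilon_lateral = -(0.263 × 0.00118) = -0.0003103
  Case 3: epsilon_lateral = -(0.276 × 0.000713) = -0.0001968
  Case 4: epsilon_lateral = -(0.309 × 0.0014) = -0.0004326
Ordering by |epsilon_lateral|: 0.0006747 (case 1) > 0.0004326 (case 4) > 0.0003103 (case 2) > 0.0001968 (case 3)
Final answer: 1, 4, 2, 3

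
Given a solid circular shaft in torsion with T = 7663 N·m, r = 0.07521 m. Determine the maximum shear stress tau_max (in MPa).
Model: a solid circular shaft in torsion, so tau_max = (2·T) / (π·r^3).
Substitute:
  tau_max = (2 × 7663) / (π × 0.07521^3)
  tau_max = 1.147 × 10⁷ Pa
Convert: tau_max = 1.147 × 10⁷ Pa = 11.47 MPa
Final answer: tau_max = 11.47 MPa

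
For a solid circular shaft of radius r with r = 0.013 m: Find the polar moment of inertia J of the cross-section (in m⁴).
Model: a solid circular shaft of radius r, so J = (π·r^4) / 2.
Substitute:
  J = (π × 0.013^4) / 2
  J = 4.486 × 10⁻⁸ m⁴
Final answer: J = 4.486 × 10⁻⁸ m⁴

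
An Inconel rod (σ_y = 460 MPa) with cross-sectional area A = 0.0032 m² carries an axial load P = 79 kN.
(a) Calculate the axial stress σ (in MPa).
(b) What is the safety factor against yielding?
(a) Axial stress σ = P/A. Convert P = 79 kN = 79000 N.
  σ = 79000 / 0.0032 = 2.469 × 10⁷ Pa = 24.69 MPa
(b) Safety factor SF = σ_y/σ = 460 / 24.69 = 18.63
Final answer: (a) σ = 24.69 MPa, (b) SF = 18.63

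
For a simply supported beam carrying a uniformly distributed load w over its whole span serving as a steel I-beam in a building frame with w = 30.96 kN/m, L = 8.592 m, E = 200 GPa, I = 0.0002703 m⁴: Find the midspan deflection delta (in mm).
Model: a simply supported beam carrying a uniformly distributed load w over its whole span, so delta = (5·w·L^4) / (384·E·I).
Convert to SI units:
  w = 30.96 kN/m = 30960 N/m
  E = 200 GPa = 2 × 10¹¹ Pa
Substitute:
  delta = (5 × 30960 × 8.592^4) / (384 × (2 × 10¹¹) × 0.0002703)
  delta = 0.04064 m
Convert: delta = 0.04064 m = 40.64 mm
Final answer: delta = 40.64 mm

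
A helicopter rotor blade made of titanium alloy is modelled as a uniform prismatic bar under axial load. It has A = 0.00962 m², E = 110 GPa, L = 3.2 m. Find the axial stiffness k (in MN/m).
Model: a uniform prismatic bar under axial load, so k = (A·E) / L.
Convert to SI units:
  E = 110 GPa = 1.1 × 10¹¹ Pa
Substitute:
  k = (0.00962 × (1.1 × 10¹¹)) / 3.2
  k = 3.307 × 10⁸ N/m
Convert: k = 3.307 × 10⁸ N/m = 330.7 MN/m
Final answer: k = 330.7 MN/m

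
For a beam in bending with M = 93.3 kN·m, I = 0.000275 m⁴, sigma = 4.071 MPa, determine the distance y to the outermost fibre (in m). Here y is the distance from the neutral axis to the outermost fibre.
Model: a beam in bending, so sigma = (M·y) / I.
Solve for y: y = (sigma·I) / M.
Convert to SI units:
  M = 93.3 kN·m = 93300 N·m
  sigma = 4.071 MPa = 4.071 × 10⁶ Pa
Substitute:
  y = ((4.071 × 10⁶) × 0.000275) / 93300
  y = 0.012 m
Final answer: y = 0.012 m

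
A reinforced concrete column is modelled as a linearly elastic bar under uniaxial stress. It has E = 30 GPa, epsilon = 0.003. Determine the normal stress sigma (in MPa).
Model: a linearly elastic bar under uniaxial stress, so sigma = E·epsilon.
Convert to SI units:
  E = 30 GPa = 3 × 10¹⁰ Pa
Substitute:
  sigma = (3 × 10¹⁰) × 0.003
  sigma = 9 × 10⁷ Pa
Convert: sigma = 9 × 10⁷ Pa = 90 MPa
Final answer: sigma = 90 MPa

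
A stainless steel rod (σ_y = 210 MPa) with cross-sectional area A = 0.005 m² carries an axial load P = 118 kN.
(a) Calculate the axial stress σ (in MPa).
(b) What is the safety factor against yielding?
(a) Axial stress σ = P/A. Convert P = 118 kN = 118000 N.
  σ = 118000 / 0.005 = 2.36 × 10⁷ Pa = 23.6 MPa
(b) Safety factor SF = σ_y/σ = 210 / 23.6 = 8.898
Final answer: (a) σ = 23.6 MPa, (b) SF = 8.898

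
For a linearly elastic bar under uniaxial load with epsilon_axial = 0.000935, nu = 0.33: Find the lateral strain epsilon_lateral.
Model: a linearly elastic bar under uniaxial load, so epsilon_lateral = -nu·epsilon_axial.
Substitute:
  epsilon_lateral = -(0.33 × 0.000935)
  epsilon_lateral = -0.0003085
Final answer: epsilon_lateral = -0.0003085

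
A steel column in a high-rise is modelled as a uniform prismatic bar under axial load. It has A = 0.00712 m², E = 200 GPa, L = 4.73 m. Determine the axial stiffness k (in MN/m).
Model: a uniform prismatic bar under axial load, so k = (A·E) / L.
Convert to SI units:
  E = 200 GPa = 2 × 10¹¹ Pa
Substitute:
  k = (0.00712 × (2 × 10¹¹)) / 4.73
  k = 3.011 × 10⁸ N/m
Convert: k = 3.011 × 10⁸ N/m = 301.1 MN/m
Final answer: k = 301.1 MN/m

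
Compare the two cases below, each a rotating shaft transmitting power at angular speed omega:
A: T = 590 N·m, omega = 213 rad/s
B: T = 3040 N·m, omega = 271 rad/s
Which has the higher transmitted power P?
Model: a rotating shaft transmitting power at angular speed omega, so P = T·omega (SI units).
  A: P = 590 × 213 = 125700 W = 125.7 kW
  B: P = 3040 × 271 = 823800 W = 823.8 kW
823.8 kW > 125.7 kW, so B is larger.
Final answer: B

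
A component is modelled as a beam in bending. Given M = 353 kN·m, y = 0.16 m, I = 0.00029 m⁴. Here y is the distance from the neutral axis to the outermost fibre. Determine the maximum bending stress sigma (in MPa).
Model: a beam in bending, so sigma = (M·y) / I.
Convert to SI units:
  M = 353 kN·m = 353000 N·m
Substitute:
  sigma = (353000 × 0.16) / 0.00029
  sigma = 1.948 × 10⁸ Pa
Convert: sigma = 1.948 × 10⁸ Pa = 194.8 MPa
Final answer: sigma = 194.8 MPa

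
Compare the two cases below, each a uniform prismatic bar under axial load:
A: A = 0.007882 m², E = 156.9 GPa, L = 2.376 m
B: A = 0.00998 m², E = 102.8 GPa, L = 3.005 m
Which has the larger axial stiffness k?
Model: a uniform prismatic bar under axial load, so k = (A·E) / L (SI units).
  A: k = (0.007882 × (1.569 × 10¹¹)) / 2.376 = 5.205 × 10⁸ N/m = 520.5 MN/m
  B: k = (0.00998 × (1.028 × 10¹¹)) / 3.005 = 3.414 × 10⁸ N/m = 341.4 MN/m
520.5 MN/m > 341.4 MN/m, so A is larger.
Final answer: A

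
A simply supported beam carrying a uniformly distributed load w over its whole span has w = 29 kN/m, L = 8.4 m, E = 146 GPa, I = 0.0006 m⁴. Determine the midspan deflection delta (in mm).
Model: a simply supported beam carrying a uniformly distributed load w over its whole span, so delta = (5·w·L^4) / (384·E·I).
Convert to SI units:
  w = 29 kN/m = 29000 N/m
  E = 146 GPa = 1.46 × 10¹¹ Pa
Substitute:
  delta = (5 × 29000 × 8.4^4) / (384 × (1.46 × 10¹¹) × 0.0006)
  delta = 0.02146 m
Convert: delta = 0.02146 m = 21.46 mm
Final answer: delta = 21.46 mm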